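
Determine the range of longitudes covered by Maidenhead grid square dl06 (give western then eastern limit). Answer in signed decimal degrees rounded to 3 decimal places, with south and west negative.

Field D=3, L=11: +3·20° lon, +11·10° lat → SW at lon -120°, lat 20°.
Square 0, 6: +0·2° lon, +6·1° lat → SW at lon -120°, lat 26°.
Cell spans 2° lon × 1° lat.
west -120.000, east -118.000.

-120.000, -118.000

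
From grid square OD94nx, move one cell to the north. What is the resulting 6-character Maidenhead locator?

OD95na

Latitude subsquare x = 23; +1 → 24, wraps to 0 = a, carry into square.
Latitude square 4; +1 → 5.
The longitude characters are unchanged.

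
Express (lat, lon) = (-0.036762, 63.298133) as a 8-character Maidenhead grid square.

MI19px51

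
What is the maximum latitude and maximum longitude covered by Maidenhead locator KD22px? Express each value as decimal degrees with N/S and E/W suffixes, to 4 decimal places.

57.0000° S, 25.3333° E

Field K=10, D=3: +10·20° lon, +3·10° lat → SW at lon 20°, lat -60°.
Square 2, 2: +2·2° lon, +2·1° lat → SW at lon 24°, lat -58°.
Subsquare p=15, x=23: +15·0.0833333° lon, +23·0.0416667° lat → SW at lon 25.25°, lat -57.0417°.
Cell spans 0.0833333° lon × 0.0416667° lat. NE corner is SW corner plus one full cell.
latitude 57.0000° S, longitude 25.3333° E.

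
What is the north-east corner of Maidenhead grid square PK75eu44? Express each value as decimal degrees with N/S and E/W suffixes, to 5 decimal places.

Field P=15, K=10: +15·20° lon, +10·10° lat → SW at lon 120°, lat 10°.
Square 7, 5: +7·2° lon, +5·1° lat → SW at lon 134°, lat 15°.
Subsquare e=4, u=20: +4·0.0833333° lon, +20·0.0416667° lat → SW at lon 134.333°, lat 15.8333°.
Extended square 4, 4: +4·0.00833333° lon, +4·0.00416667° lat → SW at lon 134.367°, lat 15.85°.
Cell spans 0.00833333° lon × 0.00416667° lat. NE corner is SW corner plus one full cell.
latitude 15.85417° N, longitude 134.37500° E.

15.85417° N, 134.37500° E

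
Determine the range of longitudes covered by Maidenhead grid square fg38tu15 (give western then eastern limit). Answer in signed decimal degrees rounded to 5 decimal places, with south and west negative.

-72.40833, -72.40000

Field F=5, G=6: +5·20° lon, +6·10° lat → SW at lon -80°, lat -30°.
Square 3, 8: +3·2° lon, +8·1° lat → SW at lon -74°, lat -22°.
Subsquare t=19, u=20: +19·0.0833333° lon, +20·0.0416667° lat → SW at lon -72.4167°, lat -21.1667°.
Extended square 1, 5: +1·0.00833333° lon, +5·0.00416667° lat → SW at lon -72.4083°, lat -21.1458°.
Cell spans 0.00833333° lon × 0.00416667° lat.
west -72.40833, east -72.40000.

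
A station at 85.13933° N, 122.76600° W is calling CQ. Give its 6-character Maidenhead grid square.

CR85od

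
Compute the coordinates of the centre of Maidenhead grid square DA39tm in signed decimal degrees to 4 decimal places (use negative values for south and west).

-80.4792, -112.3750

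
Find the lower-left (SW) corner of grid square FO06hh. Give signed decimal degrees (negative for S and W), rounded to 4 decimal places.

56.2917, -79.4167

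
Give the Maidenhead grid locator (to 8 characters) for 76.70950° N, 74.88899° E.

Offset from 180°W / 90°S: lon 254.88899°, lat 166.70950°.
Field (20°×10°, letters A–R): lon ⌊254.88899/20⌋ = 12 → M; lat ⌊166.70950/10⌋ = 16 → Q.
Square (2°×1°, digits 0–9): lon ⌊14.88899/2⌋ = 7; lat ⌊6.70950/1⌋ = 6.
Subsquare (5′×2.5′, letters a–x): lon ⌊0.88899/0.0833333⌋ = 10 → k; lat ⌊0.70950/0.0416667⌋ = 17 → r.
Extended square (30″×15″, digits 0–9): lon ⌊0.05566/0.00833333⌋ = 6; lat ⌊0.00117/0.00416667⌋ = 0.

MQ76kr60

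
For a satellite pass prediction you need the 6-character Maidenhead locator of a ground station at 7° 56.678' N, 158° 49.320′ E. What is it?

QJ97jw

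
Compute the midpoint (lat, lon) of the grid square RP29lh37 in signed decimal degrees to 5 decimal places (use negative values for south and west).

Field R=17, P=15: +17·20° lon, +15·10° lat → SW at lon 160°, lat 60°.
Square 2, 9: +2·2° lon, +9·1° lat → SW at lon 164°, lat 69°.
Subsquare l=11, h=7: +11·0.0833333° lon, +7·0.0416667° lat → SW at lon 164.917°, lat 69.2917°.
Extended square 3, 7: +3·0.00833333° lon, +7·0.00416667° lat → SW at lon 164.942°, lat 69.3208°.
Cell spans 0.00833333° lon × 0.00416667° lat. Centre is SW corner plus half of each.
latitude 69.32292, longitude 164.94583.

69.32292, 164.94583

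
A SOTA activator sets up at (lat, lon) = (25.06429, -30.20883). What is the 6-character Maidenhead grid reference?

HL45vb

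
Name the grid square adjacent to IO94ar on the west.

Longitude subsquare a = 0; −1 → -1, wraps to 23 = x, carry into square.
Longitude square 9; −1 → 8.
The latitude characters are unchanged.

IO84xr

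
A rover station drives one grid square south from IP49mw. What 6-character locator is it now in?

Latitude subsquare w = 22; −1 → 21 = v.
The longitude characters are unchanged.

IP49mv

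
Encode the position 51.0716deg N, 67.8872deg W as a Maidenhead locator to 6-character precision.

Shift to the Maidenhead origin (180°W, 90°S): lon 112.1128, lat 141.0716.
Field: 112.1128/20 → 5 → F, 141.0716/10 → 14 → O; chars FO.
Square: 12.1128/2 → 6, 1.0716/1 → 1; chars 61.
Subsquare: 0.1128/0.0833333 → 1 → b, 0.0716/0.0416667 → 1 → b; chars bb.

FO61bb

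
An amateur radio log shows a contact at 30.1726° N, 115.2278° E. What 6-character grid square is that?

Offset from 180°W / 90°S: lon 295.2278°, lat 120.1726°.
Field: lon ⌊295.2278/20⌋ = 14 → O; lat ⌊120.1726/10⌋ = 12 → M.
Square: lon ⌊15.2278/2⌋ = 7; lat ⌊0.1726/1⌋ = 0.
Subsquare: lon ⌊1.2278/0.0833333⌋ = 14 → o; lat ⌊0.1726/0.0416667⌋ = 4 → e.

OM70oe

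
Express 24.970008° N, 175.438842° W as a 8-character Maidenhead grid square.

AL24gx72

Offset from 180°W / 90°S: lon 4.56116°, lat 114.97001°.
Field: 4.56116/20 → 0 → A, 114.97001/10 → 11 → L; chars AL.
Square: 4.56116/2 → 2, 4.97001/1 → 4; chars 24.
Subsquare: 0.56116/0.0833333 → 6 → g, 0.97001/0.0416667 → 23 → x; chars gx.
Extended square: 0.06116/0.00833333 → 7, 0.01167/0.00416667 → 2; chars 72.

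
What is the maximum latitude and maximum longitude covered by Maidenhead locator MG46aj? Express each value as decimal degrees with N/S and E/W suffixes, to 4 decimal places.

23.5833° S, 68.0833° E

Field M=12, G=6: +12·20° lon, +6·10° lat → SW at lon 60°, lat -30°.
Square 4, 6: +4·2° lon, +6·1° lat → SW at lon 68°, lat -24°.
Subsquare a=0, j=9: +0·0.0833333° lon, +9·0.0416667° lat → SW at lon 68°, lat -23.625°.
Cell spans 0.0833333° lon × 0.0416667° lat. NE corner is SW corner plus one full cell.
latitude 23.5833° S, longitude 68.0833° E.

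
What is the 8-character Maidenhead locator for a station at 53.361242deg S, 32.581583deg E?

Add 180° to longitude and 90° to latitude: 212.58158, 36.63876.
Field: lon ⌊212.58158/20⌋ = 10 → K; lat ⌊36.63876/10⌋ = 3 → D.
Square: lon ⌊12.58158/2⌋ = 6; lat ⌊6.63876/1⌋ = 6.
Subsquare: lon ⌊0.58158/0.0833333⌋ = 6 → g; lat ⌊0.63876/0.0416667⌋ = 15 → p.
Extended square: lon ⌊0.08158/0.00833333⌋ = 9; lat ⌊0.01376/0.00416667⌋ = 3.

KD66gp93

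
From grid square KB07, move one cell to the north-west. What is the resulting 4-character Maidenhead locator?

Longitude square 0; −1 → -1, wraps to 9, carry into field.
Longitude field K = 10; −1 → 9 = J.
Latitude square 7; +1 → 8.

JB98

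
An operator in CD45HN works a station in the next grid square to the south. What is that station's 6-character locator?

Latitude subsquare n = 13; −1 → 12 = m.
The longitude characters are unchanged.

CD45hm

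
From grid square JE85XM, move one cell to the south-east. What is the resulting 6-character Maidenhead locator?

JE95al

Longitude subsquare x = 23; +1 → 24, wraps to 0 = a, carry into square.
Longitude square 8; +1 → 9.
Latitude subsquare m = 12; −1 → 11 = l.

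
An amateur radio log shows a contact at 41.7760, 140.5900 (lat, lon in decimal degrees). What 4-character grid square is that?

QN01

Offset from 180°W / 90°S: lon 320.59°, lat 131.78°.
Field: lon ⌊320.59/20⌋ = 16 → Q; lat ⌊131.78/10⌋ = 13 → N.
Square: lon ⌊0.59/2⌋ = 0; lat ⌊1.78/1⌋ = 1.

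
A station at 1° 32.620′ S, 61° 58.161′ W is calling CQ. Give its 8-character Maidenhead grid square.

Shift to the Maidenhead origin (180°W, 90°S): lon 118.03065, lat 88.45633.
Field: lon ⌊118.03065/20⌋ = 5 → F; lat ⌊88.45633/10⌋ = 8 → I.
Square: lon ⌊18.03065/2⌋ = 9; lat ⌊8.45633/1⌋ = 8.
Subsquare: lon ⌊0.03065/0.0833333⌋ = 0 → a; lat ⌊0.45633/0.0416667⌋ = 10 → k.
Extended square: lon ⌊0.03065/0.00833333⌋ = 3; lat ⌊0.03967/0.00416667⌋ = 9.

FI98ak39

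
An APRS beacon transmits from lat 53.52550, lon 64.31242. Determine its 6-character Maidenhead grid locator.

Add 180° to longitude and 90° to latitude: 244.3124, 143.5255.
Field (20°×10°, letters A–R): 244.3124/20 → 12 → M, 143.5255/10 → 14 → O; chars MO.
Square (2°×1°, digits 0–9): 4.3124/2 → 2, 3.5255/1 → 3; chars 23.
Subsquare (5′×2.5′, letters a–x): 0.3124/0.0833333 → 3 → d, 0.5255/0.0416667 → 12 → m; chars dm.

MO23dm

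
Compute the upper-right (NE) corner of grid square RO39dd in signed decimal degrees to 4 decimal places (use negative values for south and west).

59.1667, 166.3333

Field R=17, O=14: +17·20° lon, +14·10° lat → SW at lon 160°, lat 50°.
Square 3, 9: +3·2° lon, +9·1° lat → SW at lon 166°, lat 59°.
Subsquare d=3, d=3: +3·0.0833333° lon, +3·0.0416667° lat → SW at lon 166.25°, lat 59.125°.
Cell spans 0.0833333° lon × 0.0416667° lat. NE corner is SW corner plus one full cell.
latitude 59.1667, longitude 166.3333.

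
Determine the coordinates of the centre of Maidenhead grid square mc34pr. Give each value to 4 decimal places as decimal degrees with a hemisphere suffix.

Field M=12, C=2: +12·20° lon, +2·10° lat → SW at lon 60°, lat -70°.
Square 3, 4: +3·2° lon, +4·1° lat → SW at lon 66°, lat -66°.
Subsquare p=15, r=17: +15·0.0833333° lon, +17·0.0416667° lat → SW at lon 67.25°, lat -65.2917°.
Cell spans 0.0833333° lon × 0.0416667° lat. Centre is SW corner plus half of each.
latitude 65.2708° S, longitude 67.2917° E.

65.2708° S, 67.2917° E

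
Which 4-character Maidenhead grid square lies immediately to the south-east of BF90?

Longitude square 9; +1 → 10, wraps to 0, carry into field.
Longitude field B = 1; +1 → 2 = C.
Latitude square 0; −1 → -1, wraps to 9, carry into field.
Latitude field F = 5; −1 → 4 = E.

CE09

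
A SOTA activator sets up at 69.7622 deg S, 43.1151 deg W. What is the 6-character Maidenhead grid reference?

Add 180° to longitude and 90° to latitude: 136.8849, 20.2378.
Field (20°×10°, letters A–R): lon ⌊136.8849/20⌋ = 6 → G; lat ⌊20.2378/10⌋ = 2 → C.
Square (2°×1°, digits 0–9): lon ⌊16.8849/2⌋ = 8; lat ⌊0.2378/1⌋ = 0.
Subsquare (5′×2.5′, letters a–x): lon ⌊0.8849/0.0833333⌋ = 10 → k; lat ⌊0.2378/0.0416667⌋ = 5 → f.

GC80kf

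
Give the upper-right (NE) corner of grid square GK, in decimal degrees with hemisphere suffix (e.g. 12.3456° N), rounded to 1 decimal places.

20.0° N, 40.0° W

Field G=6, K=10: +6·20° lon, +10·10° lat → SW at lon -60°, lat 10°.
Cell spans 20° lon × 10° lat. NE corner is SW corner plus one full cell.
latitude 20.0° N, longitude 40.0° W.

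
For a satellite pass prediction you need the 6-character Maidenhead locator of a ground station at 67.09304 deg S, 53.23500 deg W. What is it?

Offset from 180°W / 90°S: lon 126.7650°, lat 22.9070°.
Field: lon ⌊126.7650/20⌋ = 6 → G; lat ⌊22.9070/10⌋ = 2 → C.
Square: lon ⌊6.7650/2⌋ = 3; lat ⌊2.9070/1⌋ = 2.
Subsquare: lon ⌊0.7650/0.0833333⌋ = 9 → j; lat ⌊0.9070/0.0416667⌋ = 21 → v.

GC32jv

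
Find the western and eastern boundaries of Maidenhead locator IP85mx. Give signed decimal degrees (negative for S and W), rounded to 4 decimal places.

-3.0000, -2.9167

Field I=8, P=15: +8·20° lon, +15·10° lat → SW at lon -20°, lat 60°.
Square 8, 5: +8·2° lon, +5·1° lat → SW at lon -4°, lat 65°.
Subsquare m=12, x=23: +12·0.0833333° lon, +23·0.0416667° lat → SW at lon -3°, lat 65.9583°.
Cell spans 0.0833333° lon × 0.0416667° lat.
west -3.0000, east -2.9167.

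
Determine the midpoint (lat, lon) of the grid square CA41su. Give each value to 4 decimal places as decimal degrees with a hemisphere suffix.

88.1458° S, 130.4583° W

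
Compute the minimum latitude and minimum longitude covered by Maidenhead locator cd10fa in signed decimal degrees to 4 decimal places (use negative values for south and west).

-60.0000, -137.5833

Field C=2, D=3: +2·20° lon, +3·10° lat → SW at lon -140°, lat -60°.
Square 1, 0: +1·2° lon, +0·1° lat → SW at lon -138°, lat -60°.
Subsquare f=5, a=0: +5·0.0833333° lon, +0·0.0416667° lat → SW at lon -137.583°, lat -60°.
latitude -60.0000, longitude -137.5833.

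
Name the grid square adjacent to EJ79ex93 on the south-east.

EJ79fx02

Longitude extended square 9; +1 → 10, wraps to 0, carry into subsquare.
Longitude subsquare e = 4; +1 → 5 = f.
Latitude extended square 3; −1 → 2.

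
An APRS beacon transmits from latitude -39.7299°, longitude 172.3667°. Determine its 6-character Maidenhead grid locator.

Add 180° to longitude and 90° to latitude: 352.3667, 50.2701.
Field: 352.3667/20 → 17 → R, 50.2701/10 → 5 → F; chars RF.
Square: 12.3667/2 → 6, 0.2701/1 → 0; chars 60.
Subsquare: 0.3667/0.0833333 → 4 → e, 0.2701/0.0416667 → 6 → g; chars eg.

RF60eg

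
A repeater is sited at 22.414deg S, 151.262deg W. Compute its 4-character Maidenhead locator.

BG47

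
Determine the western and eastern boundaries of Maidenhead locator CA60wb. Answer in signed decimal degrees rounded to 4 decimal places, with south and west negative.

-126.1667, -126.0833

Field C=2, A=0: +2·20° lon, +0·10° lat → SW at lon -140°, lat -90°.
Square 6, 0: +6·2° lon, +0·1° lat → SW at lon -128°, lat -90°.
Subsquare w=22, b=1: +22·0.0833333° lon, +1·0.0416667° lat → SW at lon -126.167°, lat -89.9583°.
Cell spans 0.0833333° lon × 0.0416667° lat.
west -126.1667, east -126.0833.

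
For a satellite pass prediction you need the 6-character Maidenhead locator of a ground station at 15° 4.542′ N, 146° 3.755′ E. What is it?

Offset from 180°W / 90°S: lon 326.0626°, lat 105.0757°.
Field: 326.0626/20 → 16 → Q, 105.0757/10 → 10 → K; chars QK.
Square: 6.0626/2 → 3, 5.0757/1 → 5; chars 35.
Subsquare: 0.0626/0.0833333 → 0 → a, 0.0757/0.0416667 → 1 → b; chars ab.

QK35ab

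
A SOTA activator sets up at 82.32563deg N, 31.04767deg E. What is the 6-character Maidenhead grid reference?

KR52mh

Shift to the Maidenhead origin (180°W, 90°S): lon 211.0477, lat 172.3256.
Field: lon ⌊211.0477/20⌋ = 10 → K; lat ⌊172.3256/10⌋ = 17 → R.
Square: lon ⌊11.0477/2⌋ = 5; lat ⌊2.3256/1⌋ = 2.
Subsquare: lon ⌊1.0477/0.0833333⌋ = 12 → m; lat ⌊0.3256/0.0416667⌋ = 7 → h.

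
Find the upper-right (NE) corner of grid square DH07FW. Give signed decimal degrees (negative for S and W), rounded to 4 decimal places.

-12.0417, -119.5000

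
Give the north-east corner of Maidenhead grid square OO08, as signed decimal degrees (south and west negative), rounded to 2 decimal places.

Field O=14, O=14: +14·20° lon, +14·10° lat → SW at lon 100°, lat 50°.
Square 0, 8: +0·2° lon, +8·1° lat → SW at lon 100°, lat 58°.
Cell spans 2° lon × 1° lat. NE corner is SW corner plus one full cell.
latitude 59.00, longitude 102.00.

59.00, 102.00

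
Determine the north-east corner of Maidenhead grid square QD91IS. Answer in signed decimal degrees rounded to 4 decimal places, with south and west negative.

Field Q=16, D=3: +16·20° lon, +3·10° lat → SW at lon 140°, lat -60°.
Square 9, 1: +9·2° lon, +1·1° lat → SW at lon 158°, lat -59°.
Subsquare i=8, s=18: +8·0.0833333° lon, +18·0.0416667° lat → SW at lon 158.667°, lat -58.25°.
Cell spans 0.0833333° lon × 0.0416667° lat. NE corner is SW corner plus one full cell.
latitude -58.2083, longitude 158.7500.

-58.2083, 158.7500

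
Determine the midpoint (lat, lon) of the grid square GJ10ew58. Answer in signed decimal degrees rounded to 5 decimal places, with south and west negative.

Field G=6, J=9: +6·20° lon, +9·10° lat → SW at lon -60°, lat 0°.
Square 1, 0: +1·2° lon, +0·1° lat → SW at lon -58°, lat 0°.
Subsquare e=4, w=22: +4·0.0833333° lon, +22·0.0416667° lat → SW at lon -57.6667°, lat 0.916667°.
Extended square 5, 8: +5·0.00833333° lon, +8·0.00416667° lat → SW at lon -57.625°, lat 0.95°.
Cell spans 0.00833333° lon × 0.00416667° lat. Centre is SW corner plus half of each.
latitude 0.95208, longitude -57.62083.

0.95208, -57.62083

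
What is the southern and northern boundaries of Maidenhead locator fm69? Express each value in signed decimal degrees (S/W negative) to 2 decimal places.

Field F=5, M=12: +5·20° lon, +12·10° lat → SW at lon -80°, lat 30°.
Square 6, 9: +6·2° lon, +9·1° lat → SW at lon -68°, lat 39°.
Cell spans 2° lon × 1° lat.
south 39.00, north 40.00.

39.00, 40.00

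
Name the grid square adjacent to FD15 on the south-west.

FD04

Longitude square 1; −1 → 0.
Latitude square 5; −1 → 4.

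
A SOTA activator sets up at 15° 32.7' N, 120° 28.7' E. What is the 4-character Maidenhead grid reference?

Offset from 180°W / 90°S: lon 300.48°, lat 105.55°.
Field: lon ⌊300.48/20⌋ = 15 → P; lat ⌊105.55/10⌋ = 10 → K.
Square: lon ⌊0.48/2⌋ = 0; lat ⌊5.55/1⌋ = 5.

PK05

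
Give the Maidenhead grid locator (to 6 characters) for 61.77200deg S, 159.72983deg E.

Offset from 180°W / 90°S: lon 339.7298°, lat 28.2280°.
Field: 339.7298/20 → 16 → Q, 28.2280/10 → 2 → C; chars QC.
Square: 19.7298/2 → 9, 8.2280/1 → 8; chars 98.
Subsquare: 1.7298/0.0833333 → 20 → u, 0.2280/0.0416667 → 5 → f; chars uf.

QC98uf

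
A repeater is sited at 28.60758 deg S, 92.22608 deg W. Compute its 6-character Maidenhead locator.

EG31vj

Add 180° to longitude and 90° to latitude: 87.7739, 61.3924.
Field: lon ⌊87.7739/20⌋ = 4 → E; lat ⌊61.3924/10⌋ = 6 → G.
Square: lon ⌊7.7739/2⌋ = 3; lat ⌊1.3924/1⌋ = 1.
Subsquare: lon ⌊1.7739/0.0833333⌋ = 21 → v; lat ⌊0.3924/0.0416667⌋ = 9 → j.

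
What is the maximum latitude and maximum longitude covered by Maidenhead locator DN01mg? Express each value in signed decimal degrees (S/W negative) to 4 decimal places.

41.2917, -118.9167

Field D=3, N=13: +3·20° lon, +13·10° lat → SW at lon -120°, lat 40°.
Square 0, 1: +0·2° lon, +1·1° lat → SW at lon -120°, lat 41°.
Subsquare m=12, g=6: +12·0.0833333° lon, +6·0.0416667° lat → SW at lon -119°, lat 41.25°.
Cell spans 0.0833333° lon × 0.0416667° lat. NE corner is SW corner plus one full cell.
latitude 41.2917, longitude -118.9167.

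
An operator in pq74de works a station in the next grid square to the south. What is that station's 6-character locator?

Latitude subsquare e = 4; −1 → 3 = d.
The longitude characters are unchanged.

PQ74dd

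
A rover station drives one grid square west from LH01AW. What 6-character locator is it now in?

Longitude subsquare a = 0; −1 → -1, wraps to 23 = x, carry into square.
Longitude square 0; −1 → -1, wraps to 9, carry into field.
Longitude field L = 11; −1 → 10 = K.
The latitude characters are unchanged.

KH91xw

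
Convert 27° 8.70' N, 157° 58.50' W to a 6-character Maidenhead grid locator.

BL17ad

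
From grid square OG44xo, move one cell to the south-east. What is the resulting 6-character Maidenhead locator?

OG54an

Longitude subsquare x = 23; +1 → 24, wraps to 0 = a, carry into square.
Longitude square 4; +1 → 5.
Latitude subsquare o = 14; −1 → 13 = n.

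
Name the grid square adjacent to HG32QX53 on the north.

Latitude extended square 3; +1 → 4.
The longitude characters are unchanged.

HG32qx54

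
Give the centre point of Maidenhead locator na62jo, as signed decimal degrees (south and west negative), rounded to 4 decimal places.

Field N=13, A=0: +13·20° lon, +0·10° lat → SW at lon 80°, lat -90°.
Square 6, 2: +6·2° lon, +2·1° lat → SW at lon 92°, lat -88°.
Subsquare j=9, o=14: +9·0.0833333° lon, +14·0.0416667° lat → SW at lon 92.75°, lat -87.4167°.
Cell spans 0.0833333° lon × 0.0416667° lat. Centre is SW corner plus half of each.
latitude -87.3958, longitude 92.7917.

-87.3958, 92.7917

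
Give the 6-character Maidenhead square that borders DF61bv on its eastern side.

DF61cv

Longitude subsquare b = 1; +1 → 2 = c.
The latitude characters are unchanged.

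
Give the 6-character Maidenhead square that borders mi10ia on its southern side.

MH19ix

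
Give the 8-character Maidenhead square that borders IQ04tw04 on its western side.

Longitude extended square 0; −1 → -1, wraps to 9, carry into subsquare.
Longitude subsquare t = 19; −1 → 18 = s.
The latitude characters are unchanged.

IQ04sw94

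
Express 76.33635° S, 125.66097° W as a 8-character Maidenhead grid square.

Offset from 180°W / 90°S: lon 54.33903°, lat 13.66365°.
Field: 54.33903/20 → 2 → C, 13.66365/10 → 1 → B; chars CB.
Square: 14.33903/2 → 7, 3.66365/1 → 3; chars 73.
Subsquare: 0.33903/0.0833333 → 4 → e, 0.66365/0.0416667 → 15 → p; chars ep.
Extended square: 0.00570/0.00833333 → 0, 0.03865/0.00416667 → 9; chars 09.

CB73ep09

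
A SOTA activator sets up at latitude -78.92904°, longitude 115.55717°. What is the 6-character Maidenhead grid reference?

Offset from 180°W / 90°S: lon 295.5572°, lat 11.0710°.
Field (20°×10°, letters A–R): lon ⌊295.5572/20⌋ = 14 → O; lat ⌊11.0710/10⌋ = 1 → B.
Square (2°×1°, digits 0–9): lon ⌊15.5572/2⌋ = 7; lat ⌊1.0710/1⌋ = 1.
Subsquare (5′×2.5′, letters a–x): lon ⌊1.5572/0.0833333⌋ = 18 → s; lat ⌊0.0710/0.0416667⌋ = 1 → b.

OB71sb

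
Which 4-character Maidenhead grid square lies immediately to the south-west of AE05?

Longitude square 0; −1 → -1, wraps to 9, carry into field.
Longitude field A = 0; −1 → -1, wraps to 17 = R, wrapping around the antimeridian.
Latitude square 5; −1 → 4.

RE94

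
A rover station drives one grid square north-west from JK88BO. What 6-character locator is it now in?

JK88ap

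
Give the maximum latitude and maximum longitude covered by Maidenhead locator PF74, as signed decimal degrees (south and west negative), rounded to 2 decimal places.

Field P=15, F=5: +15·20° lon, +5·10° lat → SW at lon 120°, lat -40°.
Square 7, 4: +7·2° lon, +4·1° lat → SW at lon 134°, lat -36°.
Cell spans 2° lon × 1° lat. NE corner is SW corner plus one full cell.
latitude -35.00, longitude 136.00.

-35.00, 136.00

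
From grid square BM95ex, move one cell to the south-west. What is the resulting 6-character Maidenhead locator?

BM95dw

Longitude subsquare e = 4; −1 → 3 = d.
Latitude subsquare x = 23; −1 → 22 = w.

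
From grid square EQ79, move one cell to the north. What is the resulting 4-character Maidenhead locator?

ER70

Latitude square 9; +1 → 10, wraps to 0, carry into field.
Latitude field Q = 16; +1 → 17 = R.
The longitude characters are unchanged.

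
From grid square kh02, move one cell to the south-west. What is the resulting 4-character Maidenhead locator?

Longitude square 0; −1 → -1, wraps to 9, carry into field.
Longitude field K = 10; −1 → 9 = J.
Latitude square 2; −1 → 1.

JH91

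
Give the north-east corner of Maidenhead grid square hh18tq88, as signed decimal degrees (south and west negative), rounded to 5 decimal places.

Field H=7, H=7: +7·20° lon, +7·10° lat → SW at lon -40°, lat -20°.
Square 1, 8: +1·2° lon, +8·1° lat → SW at lon -38°, lat -12°.
Subsquare t=19, q=16: +19·0.0833333° lon, +16·0.0416667° lat → SW at lon -36.4167°, lat -11.3333°.
Extended square 8, 8: +8·0.00833333° lon, +8·0.00416667° lat → SW at lon -36.35°, lat -11.3°.
Cell spans 0.00833333° lon × 0.00416667° lat. NE corner is SW corner plus one full cell.
latitude -11.29583, longitude -36.34167.

-11.29583, -36.34167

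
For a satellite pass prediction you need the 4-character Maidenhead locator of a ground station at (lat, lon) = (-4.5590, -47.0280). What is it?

Add 180° to longitude and 90° to latitude: 132.97, 85.44.
Field: lon ⌊132.97/20⌋ = 6 → G; lat ⌊85.44/10⌋ = 8 → I.
Square: lon ⌊12.97/2⌋ = 6; lat ⌊5.44/1⌋ = 5.

GI65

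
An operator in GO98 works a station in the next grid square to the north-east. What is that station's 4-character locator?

Longitude square 9; +1 → 10, wraps to 0, carry into field.
Longitude field G = 6; +1 → 7 = H.
Latitude square 8; +1 → 9.

HO09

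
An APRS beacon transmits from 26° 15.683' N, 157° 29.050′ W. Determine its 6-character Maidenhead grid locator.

Shift to the Maidenhead origin (180°W, 90°S): lon 22.5158, lat 116.2614.
Field: 22.5158/20 → 1 → B, 116.2614/10 → 11 → L; chars BL.
Square: 2.5158/2 → 1, 6.2614/1 → 6; chars 16.
Subsquare: 0.5158/0.0833333 → 6 → g, 0.2614/0.0416667 → 6 → g; chars gg.

BL16gg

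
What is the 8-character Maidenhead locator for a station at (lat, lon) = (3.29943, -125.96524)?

Add 180° to longitude and 90° to latitude: 54.03476, 93.29943.
Field (20°×10°, letters A–R): lon ⌊54.03476/20⌋ = 2 → C; lat ⌊93.29943/10⌋ = 9 → J.
Square (2°×1°, digits 0–9): lon ⌊14.03476/2⌋ = 7; lat ⌊3.29943/1⌋ = 3.
Subsquare (5′×2.5′, letters a–x): lon ⌊0.03476/0.0833333⌋ = 0 → a; lat ⌊0.29943/0.0416667⌋ = 7 → h.
Extended square (30″×15″, digits 0–9): lon ⌊0.03476/0.00833333⌋ = 4; lat ⌊0.00776/0.00416667⌋ = 1.

CJ73ah41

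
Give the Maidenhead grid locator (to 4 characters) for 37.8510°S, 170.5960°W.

AF42

Shift to the Maidenhead origin (180°W, 90°S): lon 9.40, lat 52.15.
Field: 9.40/20 → 0 → A, 52.15/10 → 5 → F; chars AF.
Square: 9.40/2 → 4, 2.15/1 → 2; chars 42.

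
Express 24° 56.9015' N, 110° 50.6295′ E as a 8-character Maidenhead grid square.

OL54kw17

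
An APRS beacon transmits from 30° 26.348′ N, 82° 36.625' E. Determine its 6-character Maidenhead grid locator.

Shift to the Maidenhead origin (180°W, 90°S): lon 262.6104, lat 120.4391.
Field (20°×10°, letters A–R): 262.6104/20 → 13 → N, 120.4391/10 → 12 → M; chars NM.
Square (2°×1°, digits 0–9): 2.6104/2 → 1, 0.4391/1 → 0; chars 10.
Subsquare (5′×2.5′, letters a–x): 0.6104/0.0833333 → 7 → h, 0.4391/0.0416667 → 10 → k; chars hk.

NM10hk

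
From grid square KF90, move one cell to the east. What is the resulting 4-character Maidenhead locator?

LF00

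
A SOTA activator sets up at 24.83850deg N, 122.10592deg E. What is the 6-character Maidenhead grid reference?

Shift to the Maidenhead origin (180°W, 90°S): lon 302.1059, lat 114.8385.
Field (20°×10°, letters A–R): 302.1059/20 → 15 → P, 114.8385/10 → 11 → L; chars PL.
Square (2°×1°, digits 0–9): 2.1059/2 → 1, 4.8385/1 → 4; chars 14.
Subsquare (5′×2.5′, letters a–x): 0.1059/0.0833333 → 1 → b, 0.8385/0.0416667 → 20 → u; chars bu.

PL14bu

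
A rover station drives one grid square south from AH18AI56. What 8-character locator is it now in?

AH18ai55

Latitude extended square 6; −1 → 5.
The longitude characters are unchanged.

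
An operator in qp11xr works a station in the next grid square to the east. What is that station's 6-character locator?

QP21ar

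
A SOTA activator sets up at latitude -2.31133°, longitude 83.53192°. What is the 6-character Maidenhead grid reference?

Offset from 180°W / 90°S: lon 263.5319°, lat 87.6887°.
Field (20°×10°, letters A–R): lon ⌊263.5319/20⌋ = 13 → N; lat ⌊87.6887/10⌋ = 8 → I.
Square (2°×1°, digits 0–9): lon ⌊3.5319/2⌋ = 1; lat ⌊7.6887/1⌋ = 7.
Subsquare (5′×2.5′, letters a–x): lon ⌊1.5319/0.0833333⌋ = 18 → s; lat ⌊0.6887/0.0416667⌋ = 16 → q.

NI17sq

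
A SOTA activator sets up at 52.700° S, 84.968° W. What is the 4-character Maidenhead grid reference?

ED77

Shift to the Maidenhead origin (180°W, 90°S): lon 95.03, lat 37.30.
Field: 95.03/20 → 4 → E, 37.30/10 → 3 → D; chars ED.
Square: 15.03/2 → 7, 7.30/1 → 7; chars 77.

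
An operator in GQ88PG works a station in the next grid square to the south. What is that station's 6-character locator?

Latitude subsquare g = 6; −1 → 5 = f.
The longitude characters are unchanged.

GQ88pf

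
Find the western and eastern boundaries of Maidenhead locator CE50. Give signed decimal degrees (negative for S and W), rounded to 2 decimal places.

-130.00, -128.00

Field C=2, E=4: +2·20° lon, +4·10° lat → SW at lon -140°, lat -50°.
Square 5, 0: +5·2° lon, +0·1° lat → SW at lon -130°, lat -50°.
Cell spans 2° lon × 1° lat.
west -130.00, east -128.00.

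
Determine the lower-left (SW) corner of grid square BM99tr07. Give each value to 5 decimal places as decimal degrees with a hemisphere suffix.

Field B=1, M=12: +1·20° lon, +12·10° lat → SW at lon -160°, lat 30°.
Square 9, 9: +9·2° lon, +9·1° lat → SW at lon -142°, lat 39°.
Subsquare t=19, r=17: +19·0.0833333° lon, +17·0.0416667° lat → SW at lon -140.417°, lat 39.7083°.
Extended square 0, 7: +0·0.00833333° lon, +7·0.00416667° lat → SW at lon -140.417°, lat 39.7375°.
latitude 39.73750° N, longitude 140.41667° W.

39.73750° N, 140.41667° W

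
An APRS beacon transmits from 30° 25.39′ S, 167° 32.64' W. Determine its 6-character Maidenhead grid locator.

Add 180° to longitude and 90° to latitude: 12.4560, 59.5768.
Field (20°×10°, letters A–R): 12.4560/20 → 0 → A, 59.5768/10 → 5 → F; chars AF.
Square (2°×1°, digits 0–9): 12.4560/2 → 6, 9.5768/1 → 9; chars 69.
Subsquare (5′×2.5′, letters a–x): 0.4560/0.0833333 → 5 → f, 0.5768/0.0416667 → 13 → n; chars fn.

AF69fn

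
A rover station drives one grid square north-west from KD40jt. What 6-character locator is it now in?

Longitude subsquare j = 9; −1 → 8 = i.
Latitude subsquare t = 19; +1 → 20 = u.

KD40iu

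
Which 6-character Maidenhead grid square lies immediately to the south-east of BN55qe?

Longitude subsquare q = 16; +1 → 17 = r.
Latitude subsquare e = 4; −1 → 3 = d.

BN55rd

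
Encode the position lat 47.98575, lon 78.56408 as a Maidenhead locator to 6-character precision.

Offset from 180°W / 90°S: lon 258.5641°, lat 137.9857°.
Field (20°×10°, letters A–R): 258.5641/20 → 12 → M, 137.9857/10 → 13 → N; chars MN.
Square (2°×1°, digits 0–9): 18.5641/2 → 9, 7.9857/1 → 7; chars 97.
Subsquare (5′×2.5′, letters a–x): 0.5641/0.0833333 → 6 → g, 0.9857/0.0416667 → 23 → x; chars gx.

MN97gx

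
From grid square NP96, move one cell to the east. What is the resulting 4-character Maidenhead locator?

Longitude square 9; +1 → 10, wraps to 0, carry into field.
Longitude field N = 13; +1 → 14 = O.
The latitude characters are unchanged.

OP06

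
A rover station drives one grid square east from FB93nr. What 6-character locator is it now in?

FB93or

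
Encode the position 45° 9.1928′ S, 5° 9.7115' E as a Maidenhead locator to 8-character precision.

JE24nu93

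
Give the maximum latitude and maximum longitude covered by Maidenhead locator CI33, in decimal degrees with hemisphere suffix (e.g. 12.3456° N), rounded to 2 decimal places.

Field C=2, I=8: +2·20° lon, +8·10° lat → SW at lon -140°, lat -10°.
Square 3, 3: +3·2° lon, +3·1° lat → SW at lon -134°, lat -7°.
Cell spans 2° lon × 1° lat. NE corner is SW corner plus one full cell.
latitude 6.00° S, longitude 132.00° W.

6.00° S, 132.00° W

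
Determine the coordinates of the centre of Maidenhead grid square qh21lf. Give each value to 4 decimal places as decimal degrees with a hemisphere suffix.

18.7708° S, 144.9583° E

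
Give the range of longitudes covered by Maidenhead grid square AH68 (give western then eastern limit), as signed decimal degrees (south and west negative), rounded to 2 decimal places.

-168.00, -166.00

Field A=0, H=7: +0·20° lon, +7·10° lat → SW at lon -180°, lat -20°.
Square 6, 8: +6·2° lon, +8·1° lat → SW at lon -168°, lat -12°.
Cell spans 2° lon × 1° lat.
west -168.00, east -166.00.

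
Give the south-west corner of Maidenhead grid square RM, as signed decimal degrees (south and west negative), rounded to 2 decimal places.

30.00, 160.00

Field R=17, M=12: +17·20° lon, +12·10° lat → SW at lon 160°, lat 30°.
latitude 30.00, longitude 160.00.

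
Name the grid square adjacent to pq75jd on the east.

Longitude subsquare j = 9; +1 → 10 = k.
The latitude characters are unchanged.

PQ75kd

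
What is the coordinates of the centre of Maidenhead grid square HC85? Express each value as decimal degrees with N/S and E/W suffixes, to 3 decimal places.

Field H=7, C=2: +7·20° lon, +2·10° lat → SW at lon -40°, lat -70°.
Square 8, 5: +8·2° lon, +5·1° lat → SW at lon -24°, lat -65°.
Cell spans 2° lon × 1° lat. Centre is SW corner plus half of each.
latitude 64.500° S, longitude 23.000° W.

64.500° S, 23.000° W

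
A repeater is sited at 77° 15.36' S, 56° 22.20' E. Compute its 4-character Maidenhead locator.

LB82

Shift to the Maidenhead origin (180°W, 90°S): lon 236.37, lat 12.74.
Field: lon ⌊236.37/20⌋ = 11 → L; lat ⌊12.74/10⌋ = 1 → B.
Square: lon ⌊16.37/2⌋ = 8; lat ⌊2.74/1⌋ = 2.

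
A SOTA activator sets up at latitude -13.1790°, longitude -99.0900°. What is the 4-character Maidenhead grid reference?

Shift to the Maidenhead origin (180°W, 90°S): lon 80.91, lat 76.82.
Field: lon ⌊80.91/20⌋ = 4 → E; lat ⌊76.82/10⌋ = 7 → H.
Square: lon ⌊0.91/2⌋ = 0; lat ⌊6.82/1⌋ = 6.

EH06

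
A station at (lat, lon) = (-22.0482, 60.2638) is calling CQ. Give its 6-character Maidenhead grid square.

MG07dw

Shift to the Maidenhead origin (180°W, 90°S): lon 240.2638, lat 67.9518.
Field (20°×10°, letters A–R): 240.2638/20 → 12 → M, 67.9518/10 → 6 → G; chars MG.
Square (2°×1°, digits 0–9): 0.2638/2 → 0, 7.9518/1 → 7; chars 07.
Subsquare (5′×2.5′, letters a–x): 0.2638/0.0833333 → 3 → d, 0.9518/0.0416667 → 22 → w; chars dw.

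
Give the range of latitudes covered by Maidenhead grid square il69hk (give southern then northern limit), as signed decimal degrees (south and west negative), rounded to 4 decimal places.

Field I=8, L=11: +8·20° lon, +11·10° lat → SW at lon -20°, lat 20°.
Square 6, 9: +6·2° lon, +9·1° lat → SW at lon -8°, lat 29°.
Subsquare h=7, k=10: +7·0.0833333° lon, +10·0.0416667° lat → SW at lon -7.41667°, lat 29.4167°.
Cell spans 0.0833333° lon × 0.0416667° lat.
south 29.4167, north 29.4583.

29.4167, 29.4583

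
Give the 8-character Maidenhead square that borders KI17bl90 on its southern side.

Latitude extended square 0; −1 → -1, wraps to 9, carry into subsquare.
Latitude subsquare l = 11; −1 → 10 = k.
The longitude characters are unchanged.

KI17bk99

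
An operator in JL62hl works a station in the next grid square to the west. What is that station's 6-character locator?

Longitude subsquare h = 7; −1 → 6 = g.
The latitude characters are unchanged.

JL62gl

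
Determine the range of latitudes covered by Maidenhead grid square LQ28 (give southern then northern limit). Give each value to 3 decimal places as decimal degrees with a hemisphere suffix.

Field L=11, Q=16: +11·20° lon, +16·10° lat → SW at lon 40°, lat 70°.
Square 2, 8: +2·2° lon, +8·1° lat → SW at lon 44°, lat 78°.
Cell spans 2° lon × 1° lat.
south 78.000° N, north 79.000° N.

78.000° N, 79.000° N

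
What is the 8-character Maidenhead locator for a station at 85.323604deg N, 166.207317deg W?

Shift to the Maidenhead origin (180°W, 90°S): lon 13.79268, lat 175.32360.
Field: 13.79268/20 → 0 → A, 175.32360/10 → 17 → R; chars AR.
Square: 13.79268/2 → 6, 5.32360/1 → 5; chars 65.
Subsquare: 1.79268/0.0833333 → 21 → v, 0.32360/0.0416667 → 7 → h; chars vh.
Extended square: 0.04268/0.00833333 → 5, 0.03194/0.00416667 → 7; chars 57.

AR65vh57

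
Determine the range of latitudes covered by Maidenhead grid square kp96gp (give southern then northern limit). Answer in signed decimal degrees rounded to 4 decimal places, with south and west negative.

66.6250, 66.6667

Field K=10, P=15: +10·20° lon, +15·10° lat → SW at lon 20°, lat 60°.
Square 9, 6: +9·2° lon, +6·1° lat → SW at lon 38°, lat 66°.
Subsquare g=6, p=15: +6·0.0833333° lon, +15·0.0416667° lat → SW at lon 38.5°, lat 66.625°.
Cell spans 0.0833333° lon × 0.0416667° lat.
south 66.6250, north 66.6667.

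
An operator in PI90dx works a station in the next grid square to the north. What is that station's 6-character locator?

PI91da

Latitude subsquare x = 23; +1 → 24, wraps to 0 = a, carry into square.
Latitude square 0; +1 → 1.
The longitude characters are unchanged.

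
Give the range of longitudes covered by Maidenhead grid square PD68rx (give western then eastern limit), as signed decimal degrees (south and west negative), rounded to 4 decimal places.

133.4167, 133.5000

Field P=15, D=3: +15·20° lon, +3·10° lat → SW at lon 120°, lat -60°.
Square 6, 8: +6·2° lon, +8·1° lat → SW at lon 132°, lat -52°.
Subsquare r=17, x=23: +17·0.0833333° lon, +23·0.0416667° lat → SW at lon 133.417°, lat -51.0417°.
Cell spans 0.0833333° lon × 0.0416667° lat.
west 133.4167, east 133.5000.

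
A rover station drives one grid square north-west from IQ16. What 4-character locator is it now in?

Longitude square 1; −1 → 0.
Latitude square 6; +1 → 7.

IQ07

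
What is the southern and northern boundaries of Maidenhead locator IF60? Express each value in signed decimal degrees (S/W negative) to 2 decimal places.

Field I=8, F=5: +8·20° lon, +5·10° lat → SW at lon -20°, lat -40°.
Square 6, 0: +6·2° lon, +0·1° lat → SW at lon -8°, lat -40°.
Cell spans 2° lon × 1° lat.
south -40.00, north -39.00.

-40.00, -39.00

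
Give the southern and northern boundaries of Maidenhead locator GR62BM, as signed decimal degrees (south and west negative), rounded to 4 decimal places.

Field G=6, R=17: +6·20° lon, +17·10° lat → SW at lon -60°, lat 80°.
Square 6, 2: +6·2° lon, +2·1° lat → SW at lon -48°, lat 82°.
Subsquare b=1, m=12: +1·0.0833333° lon, +12·0.0416667° lat → SW at lon -47.9167°, lat 82.5°.
Cell spans 0.0833333° lon × 0.0416667° lat.
south 82.5000, north 82.5417.

82.5000, 82.5417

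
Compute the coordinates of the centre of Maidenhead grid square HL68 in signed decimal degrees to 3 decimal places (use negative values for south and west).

Field H=7, L=11: +7·20° lon, +11·10° lat → SW at lon -40°, lat 20°.
Square 6, 8: +6·2° lon, +8·1° lat → SW at lon -28°, lat 28°.
Cell spans 2° lon × 1° lat. Centre is SW corner plus half of each.
latitude 28.500, longitude -27.000.

28.500, -27.000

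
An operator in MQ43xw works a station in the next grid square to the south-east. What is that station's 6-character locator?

MQ53av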